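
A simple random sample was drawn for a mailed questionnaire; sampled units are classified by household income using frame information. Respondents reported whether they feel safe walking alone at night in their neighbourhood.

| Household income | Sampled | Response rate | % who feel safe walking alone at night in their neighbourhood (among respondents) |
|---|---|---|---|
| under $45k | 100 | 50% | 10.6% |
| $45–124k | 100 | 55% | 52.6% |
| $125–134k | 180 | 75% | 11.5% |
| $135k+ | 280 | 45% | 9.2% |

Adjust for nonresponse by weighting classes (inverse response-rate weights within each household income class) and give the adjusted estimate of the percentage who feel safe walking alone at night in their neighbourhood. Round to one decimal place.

16.6%

Weighting each respondent by the inverse class response rate inflates each class back to its sampled size, so the class weight is n_sampled:
  under $45k: 100 × 10.6 = 1060
  $45–124k: 100 × 52.6 = 5260
  $125–134k: 180 × 11.5 = 2070
  $135k+: 280 × 9.2 = 2576
Adjusted estimate = 10,966 / 660 = 16.6152 → 16.6%.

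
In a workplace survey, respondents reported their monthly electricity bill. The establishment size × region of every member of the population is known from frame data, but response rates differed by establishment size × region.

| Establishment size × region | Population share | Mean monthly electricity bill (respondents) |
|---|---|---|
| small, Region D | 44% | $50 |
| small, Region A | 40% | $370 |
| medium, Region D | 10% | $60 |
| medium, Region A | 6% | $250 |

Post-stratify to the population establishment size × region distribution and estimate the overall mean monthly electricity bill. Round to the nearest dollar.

Reweight to the known establishment size × region distribution:
  small, Region D: 0.44 × 50 = 22
  small, Region A: 0.4 × 370 = 148
  medium, Region D: 0.1 × 60 = 6
  medium, Region A: 0.06 × 250 = 15
Post-stratified estimate = 191 → $191.

$191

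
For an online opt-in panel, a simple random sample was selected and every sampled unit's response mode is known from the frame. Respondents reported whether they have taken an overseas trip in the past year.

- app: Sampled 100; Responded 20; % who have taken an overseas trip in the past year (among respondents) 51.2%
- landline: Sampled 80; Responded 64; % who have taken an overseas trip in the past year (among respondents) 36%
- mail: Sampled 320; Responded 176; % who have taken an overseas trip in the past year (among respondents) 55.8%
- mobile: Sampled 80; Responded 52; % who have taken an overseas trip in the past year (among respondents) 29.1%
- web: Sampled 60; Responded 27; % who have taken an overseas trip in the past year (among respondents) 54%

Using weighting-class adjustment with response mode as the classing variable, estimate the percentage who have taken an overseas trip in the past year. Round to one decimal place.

49.1%

Class response rates: app 20/100 = 20%, landline 64/80 = 80%, mail 176/320 = 55%, mobile 52/80 = 65%, web 27/60 = 45%.
Inverse-response-rate weighting restores each class to its sampled count, so class totals weight by n_sampled:
  app: 100 × 51.2 = 5120
  landline: 80 × 36 = 2880
  mail: 320 × 55.8 = 17,856
  mobile: 80 × 29.1 = 2328
  web: 60 × 54 = 3240
Adjusted estimate = 31,424 / 640 = 49.1 → 49.1%.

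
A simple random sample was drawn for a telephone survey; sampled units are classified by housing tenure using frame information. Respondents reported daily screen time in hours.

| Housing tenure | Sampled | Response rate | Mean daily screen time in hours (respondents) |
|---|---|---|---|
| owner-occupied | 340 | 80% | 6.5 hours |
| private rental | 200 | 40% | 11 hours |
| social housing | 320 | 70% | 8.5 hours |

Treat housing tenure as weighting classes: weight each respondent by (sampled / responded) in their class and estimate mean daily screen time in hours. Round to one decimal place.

Inverse-response-rate weighting restores each class to its sampled count, so class totals weight by n_sampled:
  owner-occupied: 340 × 6.5 = 2210
  private rental: 200 × 11 = 2200
  social housing: 320 × 8.5 = 2720
Adjusted estimate = 7130 / 860 = 8.2907 → 8.3.

8.3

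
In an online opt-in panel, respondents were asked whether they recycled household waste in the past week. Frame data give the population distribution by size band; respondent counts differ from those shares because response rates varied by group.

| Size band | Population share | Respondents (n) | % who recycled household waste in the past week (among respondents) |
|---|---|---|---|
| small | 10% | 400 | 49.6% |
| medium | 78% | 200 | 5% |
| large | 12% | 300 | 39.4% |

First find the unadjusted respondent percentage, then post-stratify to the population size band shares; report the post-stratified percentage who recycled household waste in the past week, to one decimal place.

Unadjusted (pooled respondent) estimate weights by respondent counts:
  (400/900)×49.6 + (200/900)×5 + (300/900)×39.4 = 36.2889%
Post-stratifying to population shares instead:
  0.1×49.6 + 0.78×5 + 0.12×39.4 = 13.588%

13.6%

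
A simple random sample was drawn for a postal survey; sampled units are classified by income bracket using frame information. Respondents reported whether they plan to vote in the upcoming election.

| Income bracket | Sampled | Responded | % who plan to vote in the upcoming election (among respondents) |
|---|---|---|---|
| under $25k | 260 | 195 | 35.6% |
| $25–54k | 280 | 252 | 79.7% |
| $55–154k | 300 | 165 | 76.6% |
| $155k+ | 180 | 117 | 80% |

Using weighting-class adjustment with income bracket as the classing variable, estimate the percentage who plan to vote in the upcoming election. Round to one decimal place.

Response rates by class: under $25k 195/260 = 75%, $25–54k 252/280 = 90%, $55–154k 165/300 = 55%, $155k+ 117/180 = 65%.
With weight = n_sampled/n_responded per class, the weighted class total is n_sampled:
  under $25k: 260 × 35.6 = 9256
  $25–54k: 280 × 79.7 = 22,316
  $55–154k: 300 × 76.6 = 22,980
  $155k+: 180 × 80 = 14,400
Adjusted estimate = 68,952 / 1,020 = 67.6 → 67.6%.

67.6%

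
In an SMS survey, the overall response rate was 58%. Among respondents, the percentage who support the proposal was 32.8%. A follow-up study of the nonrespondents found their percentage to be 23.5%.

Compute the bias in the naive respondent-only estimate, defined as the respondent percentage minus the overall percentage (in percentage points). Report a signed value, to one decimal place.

Nonresponse fraction = 1 − 0.58 = 0.42.
Bias = (nonresponse fraction) × (respondent percentage − nonrespondent percentage)
     = 0.42 × (32.8 − 23.5) = 0.42 × 9.3 = 3.906.

+3.9 percentage points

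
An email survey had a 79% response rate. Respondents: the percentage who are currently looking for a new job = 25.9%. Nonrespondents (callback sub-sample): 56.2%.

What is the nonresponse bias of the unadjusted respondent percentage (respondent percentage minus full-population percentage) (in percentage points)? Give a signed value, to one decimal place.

Nonresponse fraction = 1 − 0.79 = 0.21.
Bias = (nonresponse fraction) × (respondent percentage − nonrespondent percentage)
     = 0.21 × (25.9 − 56.2) = 0.21 × -30.3 = -6.363.

-6.4 percentage points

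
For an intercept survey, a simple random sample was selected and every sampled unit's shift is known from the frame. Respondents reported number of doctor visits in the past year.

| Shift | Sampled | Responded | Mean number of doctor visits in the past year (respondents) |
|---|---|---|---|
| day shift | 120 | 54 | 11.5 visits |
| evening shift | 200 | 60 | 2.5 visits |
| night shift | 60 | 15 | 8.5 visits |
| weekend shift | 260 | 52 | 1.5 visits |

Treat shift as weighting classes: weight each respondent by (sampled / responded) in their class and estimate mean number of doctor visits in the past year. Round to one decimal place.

4.3

Response rates by class: day shift 54/120 = 45%, evening shift 60/200 = 30%, night shift 15/60 = 25%, weekend shift 52/260 = 20%.
Inverse-response-rate weighting restores each class to its sampled count, so class totals weight by n_sampled:
  day shift: 120 × 11.5 = 1380
  evening shift: 200 × 2.5 = 500
  night shift: 60 × 8.5 = 510
  weekend shift: 260 × 1.5 = 390
Adjusted estimate = 2780 / 640 = 4.34375 → 4.3.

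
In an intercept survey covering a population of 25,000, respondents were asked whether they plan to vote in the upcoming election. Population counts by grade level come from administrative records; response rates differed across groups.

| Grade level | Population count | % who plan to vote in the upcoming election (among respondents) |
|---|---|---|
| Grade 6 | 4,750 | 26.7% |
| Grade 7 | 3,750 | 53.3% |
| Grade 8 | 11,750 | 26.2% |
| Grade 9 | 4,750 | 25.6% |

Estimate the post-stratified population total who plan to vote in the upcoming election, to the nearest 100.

Estimated count per cell = population count × respondent percentage:
  Grade 6: 4,750 × 26.7% = 1268.25
  Grade 7: 3,750 × 53.3% = 1998.75
  Grade 8: 11,750 × 26.2% = 3078.5
  Grade 9: 4,750 × 25.6% = 1216
Estimated total = 7561.5 → 7,600.

7,600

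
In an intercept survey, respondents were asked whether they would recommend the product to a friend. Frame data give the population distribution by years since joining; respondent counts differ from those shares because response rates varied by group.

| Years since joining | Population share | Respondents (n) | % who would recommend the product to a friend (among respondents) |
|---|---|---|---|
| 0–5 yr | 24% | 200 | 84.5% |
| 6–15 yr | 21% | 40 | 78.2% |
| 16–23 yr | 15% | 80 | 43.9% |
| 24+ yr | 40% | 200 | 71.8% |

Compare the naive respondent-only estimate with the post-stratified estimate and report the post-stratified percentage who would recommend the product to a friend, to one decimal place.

Without adjustment, the pooled respondent share is:
  (200/520)×84.5 + (40/520)×78.2 + (80/520)×43.9 + (200/520)×71.8 = 72.8846%
Post-stratified estimate weights by population shares:
  0.24×84.5 + 0.21×78.2 + 0.15×43.9 + 0.4×71.8 = 72.007%

72.0%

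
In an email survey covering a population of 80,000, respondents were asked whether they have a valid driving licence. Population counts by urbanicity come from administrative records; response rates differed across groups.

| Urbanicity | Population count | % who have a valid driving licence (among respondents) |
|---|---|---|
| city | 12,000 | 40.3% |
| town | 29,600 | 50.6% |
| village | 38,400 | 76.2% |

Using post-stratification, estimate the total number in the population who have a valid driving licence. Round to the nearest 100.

Each cell contributes its population count × the respondent rate:
  city: 12,000 × 40.3% = 4836
  town: 29,600 × 50.6% = 14977.6
  village: 38,400 × 76.2% = 29260.8
Estimated total = 49074.4 → 49,100.

49,100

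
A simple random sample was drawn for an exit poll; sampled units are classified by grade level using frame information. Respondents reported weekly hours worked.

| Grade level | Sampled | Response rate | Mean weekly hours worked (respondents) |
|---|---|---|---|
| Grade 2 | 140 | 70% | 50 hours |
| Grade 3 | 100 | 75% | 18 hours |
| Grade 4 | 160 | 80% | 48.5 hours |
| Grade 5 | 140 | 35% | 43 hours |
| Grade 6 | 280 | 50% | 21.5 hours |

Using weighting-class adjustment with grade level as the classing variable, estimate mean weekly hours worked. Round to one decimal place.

34.9

Weighting each respondent by the inverse class response rate inflates each class back to its sampled size, so the class weight is n_sampled:
  Grade 2: 140 × 50 = 7000
  Grade 3: 100 × 18 = 1800
  Grade 4: 160 × 48.5 = 7760
  Grade 5: 140 × 43 = 6020
  Grade 6: 280 × 21.5 = 6020
Adjusted estimate = 28,600 / 820 = 34.878 → 34.9.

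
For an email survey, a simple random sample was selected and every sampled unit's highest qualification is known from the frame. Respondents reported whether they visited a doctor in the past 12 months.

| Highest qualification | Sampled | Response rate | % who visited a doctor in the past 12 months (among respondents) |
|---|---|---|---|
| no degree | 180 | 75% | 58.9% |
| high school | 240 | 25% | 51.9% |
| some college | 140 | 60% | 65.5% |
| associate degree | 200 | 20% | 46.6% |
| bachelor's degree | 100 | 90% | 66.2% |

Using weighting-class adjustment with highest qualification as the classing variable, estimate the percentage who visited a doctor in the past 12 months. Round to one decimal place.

56.0%

Each respondent's weight = sampled/responded in their class; summing within a class gives n_sampled, so:
  no degree: 180 × 58.9 = 10,602
  high school: 240 × 51.9 = 12,456
  some college: 140 × 65.5 = 9170
  associate degree: 200 × 46.6 = 9320
  bachelor's degree: 100 × 66.2 = 6620
Adjusted estimate = 48,168 / 860 = 56.0093 → 56.0%.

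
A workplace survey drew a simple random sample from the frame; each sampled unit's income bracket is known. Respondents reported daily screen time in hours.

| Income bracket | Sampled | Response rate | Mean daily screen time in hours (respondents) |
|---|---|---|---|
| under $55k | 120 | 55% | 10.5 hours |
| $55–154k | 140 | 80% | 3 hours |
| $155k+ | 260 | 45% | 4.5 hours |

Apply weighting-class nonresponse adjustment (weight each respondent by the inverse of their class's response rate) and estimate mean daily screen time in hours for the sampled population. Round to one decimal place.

5.5

Each respondent's weight = sampled/responded in their class; summing within a class gives n_sampled, so:
  under $55k: 120 × 10.5 = 1260
  $55–154k: 140 × 3 = 420
  $155k+: 260 × 4.5 = 1170
Adjusted estimate = 2850 / 520 = 5.48077 → 5.5.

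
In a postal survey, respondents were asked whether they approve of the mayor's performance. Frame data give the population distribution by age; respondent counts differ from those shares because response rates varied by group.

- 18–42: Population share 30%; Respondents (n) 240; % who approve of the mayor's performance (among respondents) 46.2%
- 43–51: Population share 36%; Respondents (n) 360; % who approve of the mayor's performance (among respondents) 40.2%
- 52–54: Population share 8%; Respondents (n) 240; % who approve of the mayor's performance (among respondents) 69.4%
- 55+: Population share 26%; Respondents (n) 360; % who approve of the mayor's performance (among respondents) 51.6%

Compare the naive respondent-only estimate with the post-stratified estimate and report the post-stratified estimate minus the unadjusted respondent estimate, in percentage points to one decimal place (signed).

Unadjusted (pooled respondent) estimate weights by respondent counts:
  (240/1200)×46.2 + (360/1200)×40.2 + (240/1200)×69.4 + (360/1200)×51.6 = 50.66%
Post-stratified estimate weights by population shares:
  0.3×46.2 + 0.36×40.2 + 0.08×69.4 + 0.26×51.6 = 47.3%
Difference = 47.3 − 50.66 = -3.36 pp.

-3.4 percentage points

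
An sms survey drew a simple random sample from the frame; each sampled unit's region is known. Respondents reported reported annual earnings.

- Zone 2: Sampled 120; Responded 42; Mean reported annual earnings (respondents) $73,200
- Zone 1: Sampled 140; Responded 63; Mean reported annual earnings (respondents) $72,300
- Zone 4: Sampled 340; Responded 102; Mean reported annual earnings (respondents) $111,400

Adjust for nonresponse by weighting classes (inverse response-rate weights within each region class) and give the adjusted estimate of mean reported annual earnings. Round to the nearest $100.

Class response rates: Zone 2 42/120 = 35%, Zone 1 63/140 = 45%, Zone 4 102/340 = 30%.
With weight = n_sampled/n_responded per class, the weighted class total is n_sampled:
  Zone 2: 120 × 73,200 = 8,784,000
  Zone 1: 140 × 72,300 = 10,122,000
  Zone 4: 340 × 111,400 = 37,876,000
Adjusted estimate = 56,782,000 / 600 = 94636.7 → $94,600.

$94,600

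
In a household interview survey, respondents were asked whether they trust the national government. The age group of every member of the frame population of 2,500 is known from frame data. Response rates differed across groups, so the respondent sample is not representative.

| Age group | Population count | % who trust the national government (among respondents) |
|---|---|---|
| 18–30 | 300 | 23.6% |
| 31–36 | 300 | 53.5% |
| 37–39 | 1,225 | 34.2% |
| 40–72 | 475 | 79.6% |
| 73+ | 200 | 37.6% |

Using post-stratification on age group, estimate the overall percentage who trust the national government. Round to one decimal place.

44.1%

Each cell contributes population-share × respondent value:
  18–30: (300/2,500) × 23.6 = 2.832
  31–36: (300/2,500) × 53.5 = 6.42
  37–39: (1,225/2,500) × 34.2 = 16.758
  40–72: (475/2,500) × 79.6 = 15.124
  73+: (200/2,500) × 37.6 = 3.008
Post-stratified estimate = 44.142 → 44.1%.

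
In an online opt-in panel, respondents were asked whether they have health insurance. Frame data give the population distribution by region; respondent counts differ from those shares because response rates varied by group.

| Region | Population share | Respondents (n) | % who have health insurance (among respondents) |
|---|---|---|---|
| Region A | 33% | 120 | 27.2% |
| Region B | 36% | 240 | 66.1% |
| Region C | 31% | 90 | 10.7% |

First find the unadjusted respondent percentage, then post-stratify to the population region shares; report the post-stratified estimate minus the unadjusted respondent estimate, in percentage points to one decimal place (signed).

Naive respondent-only estimate (weights = respondent counts):
  (120/450)×27.2 + (240/450)×66.1 + (90/450)×10.7 = 44.6467%
Post-stratified estimate weights by population shares:
  0.33×27.2 + 0.36×66.1 + 0.31×10.7 = 36.089%
Difference = 36.089 − 44.6467 = -8.5577 pp.

-8.6 percentage points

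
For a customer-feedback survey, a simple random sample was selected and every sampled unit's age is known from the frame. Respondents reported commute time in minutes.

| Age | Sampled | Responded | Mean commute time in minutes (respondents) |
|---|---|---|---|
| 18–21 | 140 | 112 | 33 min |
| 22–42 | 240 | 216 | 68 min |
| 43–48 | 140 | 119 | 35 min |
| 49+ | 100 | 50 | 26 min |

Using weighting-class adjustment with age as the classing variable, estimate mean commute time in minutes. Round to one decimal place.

Class response rates: 18–21 112/140 = 80%, 22–42 216/240 = 90%, 43–48 119/140 = 85%, 49+ 50/100 = 50%.
Weighting each respondent by the inverse class response rate inflates each class back to its sampled size, so the class weight is n_sampled:
  18–21: 140 × 33 = 4620
  22–42: 240 × 68 = 16,320
  43–48: 140 × 35 = 4900
  49+: 100 × 26 = 2600
Adjusted estimate = 28,440 / 620 = 45.871 → 45.9.

45.9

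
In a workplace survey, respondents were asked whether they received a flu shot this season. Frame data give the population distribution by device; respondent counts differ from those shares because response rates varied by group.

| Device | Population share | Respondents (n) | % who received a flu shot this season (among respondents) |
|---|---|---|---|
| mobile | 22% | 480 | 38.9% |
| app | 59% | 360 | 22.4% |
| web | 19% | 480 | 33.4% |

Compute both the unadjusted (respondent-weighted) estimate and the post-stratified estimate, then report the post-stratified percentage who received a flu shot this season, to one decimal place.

Without adjustment, the pooled respondent share is:
  (480/1320)×38.9 + (360/1320)×22.4 + (480/1320)×33.4 = 32.4%
Post-stratified estimate weights by population shares:
  0.22×38.9 + 0.59×22.4 + 0.19×33.4 = 28.12%

28.1%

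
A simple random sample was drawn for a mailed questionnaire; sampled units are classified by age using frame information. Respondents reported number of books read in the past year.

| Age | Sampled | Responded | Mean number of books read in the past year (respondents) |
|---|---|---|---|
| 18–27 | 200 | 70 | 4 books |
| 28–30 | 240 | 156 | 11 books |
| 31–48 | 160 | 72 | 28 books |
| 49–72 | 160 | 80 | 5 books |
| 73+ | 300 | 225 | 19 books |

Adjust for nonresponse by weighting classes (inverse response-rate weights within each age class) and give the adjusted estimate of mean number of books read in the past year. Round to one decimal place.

13.6

Response rates by class: 18–27 70/200 = 35%, 28–30 156/240 = 65%, 31–48 72/160 = 45%, 49–72 80/160 = 50%, 73+ 225/300 = 75%.
Inverse-response-rate weighting restores each class to its sampled count, so class totals weight by n_sampled:
  18–27: 200 × 4 = 800
  28–30: 240 × 11 = 2640
  31–48: 160 × 28 = 4480
  49–72: 160 × 5 = 800
  73+: 300 × 19 = 5700
Adjusted estimate = 14,420 / 1,060 = 13.6038 → 13.6.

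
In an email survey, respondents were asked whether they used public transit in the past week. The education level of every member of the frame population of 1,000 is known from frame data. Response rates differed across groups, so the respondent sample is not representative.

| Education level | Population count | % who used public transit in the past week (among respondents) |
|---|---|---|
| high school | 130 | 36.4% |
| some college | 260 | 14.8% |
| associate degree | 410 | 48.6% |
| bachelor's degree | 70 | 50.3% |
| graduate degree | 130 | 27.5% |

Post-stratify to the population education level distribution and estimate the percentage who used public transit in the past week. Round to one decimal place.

35.6%

Post-stratification weights by population share, not respondent share:
  high school: (130/1,000) × 36.4 = 4.732
  some college: (260/1,000) × 14.8 = 3.848
  associate degree: (410/1,000) × 48.6 = 19.926
  bachelor's degree: (70/1,000) × 50.3 = 3.521
  graduate degree: (130/1,000) × 27.5 = 3.575
Post-stratified estimate = 35.602 → 35.6%.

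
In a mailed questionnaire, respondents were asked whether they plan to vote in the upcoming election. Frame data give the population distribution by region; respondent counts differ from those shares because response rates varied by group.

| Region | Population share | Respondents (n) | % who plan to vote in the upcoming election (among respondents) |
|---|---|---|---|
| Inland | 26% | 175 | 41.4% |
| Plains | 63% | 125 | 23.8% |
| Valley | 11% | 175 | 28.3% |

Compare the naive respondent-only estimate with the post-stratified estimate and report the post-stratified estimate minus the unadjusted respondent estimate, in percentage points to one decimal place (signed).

-3.1 percentage points

Without adjustment, the pooled respondent share is:
  (175/475)×41.4 + (125/475)×23.8 + (175/475)×28.3 = 31.9421%
Post-stratifying to population shares instead:
  0.26×41.4 + 0.63×23.8 + 0.11×28.3 = 28.871%
Difference = 28.871 − 31.9421 = -3.0711 pp.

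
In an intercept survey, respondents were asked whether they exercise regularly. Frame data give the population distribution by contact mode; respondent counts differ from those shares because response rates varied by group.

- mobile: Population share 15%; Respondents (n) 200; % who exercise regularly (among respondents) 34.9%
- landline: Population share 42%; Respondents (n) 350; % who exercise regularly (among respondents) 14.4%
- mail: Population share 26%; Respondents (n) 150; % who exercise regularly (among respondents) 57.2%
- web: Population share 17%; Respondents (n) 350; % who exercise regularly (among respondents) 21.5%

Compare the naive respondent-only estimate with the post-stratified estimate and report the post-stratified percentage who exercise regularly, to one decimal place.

Without adjustment, the pooled respondent share is:
  (200/1050)×34.9 + (350/1050)×14.4 + (150/1050)×57.2 + (350/1050)×21.5 = 26.7857%
Post-stratified estimate weights by population shares:
  0.15×34.9 + 0.42×14.4 + 0.26×57.2 + 0.17×21.5 = 29.81%

29.8%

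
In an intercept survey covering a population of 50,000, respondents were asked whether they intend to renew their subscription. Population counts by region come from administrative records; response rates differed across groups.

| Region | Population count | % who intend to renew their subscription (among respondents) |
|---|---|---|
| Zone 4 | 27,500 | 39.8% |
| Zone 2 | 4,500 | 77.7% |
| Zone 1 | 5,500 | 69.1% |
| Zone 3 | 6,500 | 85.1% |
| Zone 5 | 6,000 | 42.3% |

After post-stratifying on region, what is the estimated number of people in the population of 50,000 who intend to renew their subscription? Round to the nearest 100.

Each cell contributes its population count × the respondent rate:
  Zone 4: 27,500 × 39.8% = 10,945
  Zone 2: 4,500 × 77.7% = 3496.5
  Zone 1: 5,500 × 69.1% = 3800.5
  Zone 3: 6,500 × 85.1% = 5531.5
  Zone 5: 6,000 × 42.3% = 2538
Estimated total = 26311.5 → 26,300.

26,300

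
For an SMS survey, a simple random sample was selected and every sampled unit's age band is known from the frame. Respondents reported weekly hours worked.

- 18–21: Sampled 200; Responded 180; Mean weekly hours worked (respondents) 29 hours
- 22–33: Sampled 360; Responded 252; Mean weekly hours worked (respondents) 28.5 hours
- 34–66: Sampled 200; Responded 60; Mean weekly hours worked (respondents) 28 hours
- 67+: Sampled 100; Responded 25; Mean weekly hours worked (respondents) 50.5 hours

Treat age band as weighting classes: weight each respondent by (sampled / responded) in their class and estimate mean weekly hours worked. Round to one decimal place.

Response rates by class: 18–21 180/200 = 90%, 22–33 252/360 = 70%, 34–66 60/200 = 30%, 67+ 25/100 = 25%.
Each respondent's weight = sampled/responded in their class; summing within a class gives n_sampled, so:
  18–21: 200 × 29 = 5800
  22–33: 360 × 28.5 = 10,260
  34–66: 200 × 28 = 5600
  67+: 100 × 50.5 = 5050
Adjusted estimate = 26,710 / 860 = 31.0581 → 31.1.

31.1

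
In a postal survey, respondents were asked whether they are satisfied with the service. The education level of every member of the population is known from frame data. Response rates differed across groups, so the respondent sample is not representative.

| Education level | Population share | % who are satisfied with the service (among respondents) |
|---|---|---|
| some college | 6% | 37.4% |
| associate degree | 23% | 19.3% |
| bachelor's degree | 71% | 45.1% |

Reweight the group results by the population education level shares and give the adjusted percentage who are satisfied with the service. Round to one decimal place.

38.7%

Each cell contributes population-share × respondent value:
  some college: 0.06 × 37.4 = 2.244
  associate degree: 0.23 × 19.3 = 4.439
  bachelor's degree: 0.71 × 45.1 = 32.021
Post-stratified estimate = 38.704 → 38.7%.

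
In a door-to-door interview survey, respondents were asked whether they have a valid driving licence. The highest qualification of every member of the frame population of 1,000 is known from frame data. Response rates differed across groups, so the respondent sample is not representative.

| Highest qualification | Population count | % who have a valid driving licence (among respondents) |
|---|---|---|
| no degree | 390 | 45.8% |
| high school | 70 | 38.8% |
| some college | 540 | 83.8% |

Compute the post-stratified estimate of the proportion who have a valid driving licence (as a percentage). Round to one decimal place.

65.8%

Each cell contributes population-share × respondent value:
  no degree: (390/1,000) × 45.8 = 17.862
  high school: (70/1,000) × 38.8 = 2.716
  some college: (540/1,000) × 83.8 = 45.252
Post-stratified estimate = 65.83 → 65.8%.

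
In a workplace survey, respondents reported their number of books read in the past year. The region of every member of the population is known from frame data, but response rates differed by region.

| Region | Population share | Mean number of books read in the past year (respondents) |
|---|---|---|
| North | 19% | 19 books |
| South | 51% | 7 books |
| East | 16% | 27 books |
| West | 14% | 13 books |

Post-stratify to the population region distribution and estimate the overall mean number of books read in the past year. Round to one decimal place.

13.3

Reweight to the known region distribution:
  North: 0.19 × 19 = 3.61
  South: 0.51 × 7 = 3.57
  East: 0.16 × 27 = 4.32
  West: 0.14 × 13 = 1.82
Post-stratified estimate = 13.32 → 13.3.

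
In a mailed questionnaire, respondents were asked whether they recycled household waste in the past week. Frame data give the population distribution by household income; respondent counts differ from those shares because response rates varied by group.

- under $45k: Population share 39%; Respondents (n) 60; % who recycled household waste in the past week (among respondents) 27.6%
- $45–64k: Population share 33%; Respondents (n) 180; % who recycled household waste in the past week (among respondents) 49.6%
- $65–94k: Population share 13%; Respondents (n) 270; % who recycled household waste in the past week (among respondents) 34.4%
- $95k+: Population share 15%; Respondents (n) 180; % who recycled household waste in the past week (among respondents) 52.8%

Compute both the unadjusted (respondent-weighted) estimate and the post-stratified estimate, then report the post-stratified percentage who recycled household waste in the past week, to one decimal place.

Without adjustment, the pooled respondent share is:
  (60/690)×27.6 + (180/690)×49.6 + (270/690)×34.4 + (180/690)×52.8 = 42.5739%
Post-stratified estimate weights by population shares:
  0.39×27.6 + 0.33×49.6 + 0.13×34.4 + 0.15×52.8 = 39.524%

39.5%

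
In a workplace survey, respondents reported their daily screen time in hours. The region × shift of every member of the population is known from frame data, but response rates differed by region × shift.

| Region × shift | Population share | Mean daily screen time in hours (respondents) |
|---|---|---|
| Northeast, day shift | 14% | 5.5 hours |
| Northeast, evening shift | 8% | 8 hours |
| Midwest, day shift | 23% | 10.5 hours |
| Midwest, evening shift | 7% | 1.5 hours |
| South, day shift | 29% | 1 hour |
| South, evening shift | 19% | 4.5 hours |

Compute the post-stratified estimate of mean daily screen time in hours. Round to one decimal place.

5.1

Post-stratification weights by population share, not respondent share:
  Northeast, day shift: 0.14 × 5.5 = 0.77
  Northeast, evening shift: 0.08 × 8 = 0.64
  Midwest, day shift: 0.23 × 10.5 = 2.415
  Midwest, evening shift: 0.07 × 1.5 = 0.105
  South, day shift: 0.29 × 1 = 0.29
  South, evening shift: 0.19 × 4.5 = 0.855
Post-stratified estimate = 5.075 → 5.1.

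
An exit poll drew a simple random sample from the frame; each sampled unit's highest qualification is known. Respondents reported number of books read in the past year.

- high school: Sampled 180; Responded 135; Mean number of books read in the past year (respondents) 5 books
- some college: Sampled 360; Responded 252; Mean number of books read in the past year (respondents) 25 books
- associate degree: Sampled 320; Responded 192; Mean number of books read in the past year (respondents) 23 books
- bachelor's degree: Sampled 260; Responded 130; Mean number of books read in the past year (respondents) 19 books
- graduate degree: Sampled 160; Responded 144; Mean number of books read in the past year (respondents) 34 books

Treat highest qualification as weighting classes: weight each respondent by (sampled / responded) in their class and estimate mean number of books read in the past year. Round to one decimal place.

Class response rates: high school 135/180 = 75%, some college 252/360 = 70%, associate degree 192/320 = 60%, bachelor's degree 130/260 = 50%, graduate degree 144/160 = 90%.
Weighting each respondent by the inverse class response rate inflates each class back to its sampled size, so the class weight is n_sampled:
  high school: 180 × 5 = 900
  some college: 360 × 25 = 9000
  associate degree: 320 × 23 = 7360
  bachelor's degree: 260 × 19 = 4940
  graduate degree: 160 × 34 = 5440
Adjusted estimate = 27,640 / 1,280 = 21.5938 → 21.6.

21.6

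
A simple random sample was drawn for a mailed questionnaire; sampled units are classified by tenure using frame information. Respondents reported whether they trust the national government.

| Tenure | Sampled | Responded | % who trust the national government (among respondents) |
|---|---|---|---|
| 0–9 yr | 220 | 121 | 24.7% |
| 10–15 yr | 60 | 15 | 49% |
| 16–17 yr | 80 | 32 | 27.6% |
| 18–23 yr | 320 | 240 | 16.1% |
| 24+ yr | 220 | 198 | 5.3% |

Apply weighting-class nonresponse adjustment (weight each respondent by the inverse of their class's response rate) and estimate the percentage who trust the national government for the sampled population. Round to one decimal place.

18.8%

Response rates by class: 0–9 yr 121/220 = 55%, 10–15 yr 15/60 = 25%, 16–17 yr 32/80 = 40%, 18–23 yr 240/320 = 75%, 24+ yr 198/220 = 90%.
Each respondent's weight = sampled/responded in their class; summing within a class gives n_sampled, so:
  0–9 yr: 220 × 24.7 = 5434
  10–15 yr: 60 × 49 = 2940
  16–17 yr: 80 × 27.6 = 2208
  18–23 yr: 320 × 16.1 = 5152
  24+ yr: 220 × 5.3 = 1166
Adjusted estimate = 16,900 / 900 = 18.7778 → 18.8%.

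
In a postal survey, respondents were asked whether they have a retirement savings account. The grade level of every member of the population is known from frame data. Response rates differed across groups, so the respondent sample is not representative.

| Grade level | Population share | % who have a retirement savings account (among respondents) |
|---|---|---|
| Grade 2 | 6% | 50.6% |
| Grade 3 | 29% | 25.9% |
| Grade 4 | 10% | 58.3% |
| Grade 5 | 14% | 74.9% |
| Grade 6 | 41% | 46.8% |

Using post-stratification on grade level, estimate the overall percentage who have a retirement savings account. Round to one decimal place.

Weight each group's respondent value by its population share:
  Grade 2: 0.06 × 50.6 = 3.036
  Grade 3: 0.29 × 25.9 = 7.511
  Grade 4: 0.1 × 58.3 = 5.83
  Grade 5: 0.14 × 74.9 = 10.486
  Grade 6: 0.41 × 46.8 = 19.188
Post-stratified estimate = 46.051 → 46.1%.

46.1%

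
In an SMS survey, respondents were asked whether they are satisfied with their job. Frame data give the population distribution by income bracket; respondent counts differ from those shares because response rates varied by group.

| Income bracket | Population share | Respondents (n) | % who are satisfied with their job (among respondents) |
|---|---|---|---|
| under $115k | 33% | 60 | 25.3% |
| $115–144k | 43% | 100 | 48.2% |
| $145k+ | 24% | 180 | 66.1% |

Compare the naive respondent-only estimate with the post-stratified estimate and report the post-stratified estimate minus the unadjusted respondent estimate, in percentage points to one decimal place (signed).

Unadjusted (pooled respondent) estimate weights by respondent counts:
  (60/340)×25.3 + (100/340)×48.2 + (180/340)×66.1 = 53.6353%
Reweighting by population income bracket shares:
  0.33×25.3 + 0.43×48.2 + 0.24×66.1 = 44.939%
Difference = 44.939 − 53.6353 = -8.6963 pp.

-8.7 percentage points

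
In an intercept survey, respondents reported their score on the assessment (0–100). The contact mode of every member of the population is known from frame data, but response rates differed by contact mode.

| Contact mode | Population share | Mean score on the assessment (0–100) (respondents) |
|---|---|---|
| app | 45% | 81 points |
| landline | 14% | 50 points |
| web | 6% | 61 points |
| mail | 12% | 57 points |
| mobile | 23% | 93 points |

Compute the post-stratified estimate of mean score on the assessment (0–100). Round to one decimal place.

75.3

Each cell contributes population-share × respondent value:
  app: 0.45 × 81 = 36.45
  landline: 0.14 × 50 = 7
  web: 0.06 × 61 = 3.66
  mail: 0.12 × 57 = 6.84
  mobile: 0.23 × 93 = 21.39
Post-stratified estimate = 75.34 → 75.3.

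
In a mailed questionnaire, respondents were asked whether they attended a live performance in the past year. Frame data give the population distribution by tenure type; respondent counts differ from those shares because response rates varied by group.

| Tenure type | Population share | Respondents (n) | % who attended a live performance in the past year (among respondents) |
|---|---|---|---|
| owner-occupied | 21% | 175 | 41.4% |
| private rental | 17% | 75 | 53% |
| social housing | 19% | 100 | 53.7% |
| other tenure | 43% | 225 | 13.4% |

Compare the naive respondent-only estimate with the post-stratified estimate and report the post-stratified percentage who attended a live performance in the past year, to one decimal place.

Unadjusted (pooled respondent) estimate weights by respondent counts:
  (175/575)×41.4 + (75/575)×53 + (100/575)×53.7 + (225/575)×13.4 = 34.0957%
Post-stratifying to population shares instead:
  0.21×41.4 + 0.17×53 + 0.19×53.7 + 0.43×13.4 = 33.669%

33.7%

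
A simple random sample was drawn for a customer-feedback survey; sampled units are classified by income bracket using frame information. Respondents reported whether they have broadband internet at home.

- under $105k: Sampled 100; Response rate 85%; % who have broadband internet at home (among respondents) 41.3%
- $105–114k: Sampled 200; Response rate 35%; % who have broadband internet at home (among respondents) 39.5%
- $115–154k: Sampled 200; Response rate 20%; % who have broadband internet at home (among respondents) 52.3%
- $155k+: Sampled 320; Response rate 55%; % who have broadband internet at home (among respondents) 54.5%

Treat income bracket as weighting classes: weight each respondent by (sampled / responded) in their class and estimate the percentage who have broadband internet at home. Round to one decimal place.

Inverse-response-rate weighting restores each class to its sampled count, so class totals weight by n_sampled:
  under $105k: 100 × 41.3 = 4130
  $105–114k: 200 × 39.5 = 7900
  $115–154k: 200 × 52.3 = 10,460
  $155k+: 320 × 54.5 = 17,440
Adjusted estimate = 39,930 / 820 = 48.6951 → 48.7%.

48.7%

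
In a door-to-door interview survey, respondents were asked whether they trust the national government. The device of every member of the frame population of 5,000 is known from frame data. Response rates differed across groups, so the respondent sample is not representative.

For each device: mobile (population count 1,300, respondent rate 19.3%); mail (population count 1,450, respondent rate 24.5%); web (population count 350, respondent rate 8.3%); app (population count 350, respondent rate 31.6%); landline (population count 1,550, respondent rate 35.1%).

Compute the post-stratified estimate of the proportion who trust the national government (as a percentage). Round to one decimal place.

Reweight to the known device distribution:
  mobile: (1,300/5,000) × 19.3 = 5.018
  mail: (1,450/5,000) × 24.5 = 7.105
  web: (350/5,000) × 8.3 = 0.581
  app: (350/5,000) × 31.6 = 2.212
  landline: (1,550/5,000) × 35.1 = 10.881
Post-stratified estimate = 25.797 → 25.8%.

25.8%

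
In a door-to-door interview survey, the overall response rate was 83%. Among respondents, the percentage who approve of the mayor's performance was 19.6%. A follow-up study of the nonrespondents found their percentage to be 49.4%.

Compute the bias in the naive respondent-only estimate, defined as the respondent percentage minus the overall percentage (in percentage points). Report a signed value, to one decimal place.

Nonresponse fraction = 1 − 0.83 = 0.17.
Bias = (nonresponse fraction) × (respondent percentage − nonrespondent percentage)
     = 0.17 × (19.6 − 49.4) = 0.17 × -29.8 = -5.066.

-5.1 percentage points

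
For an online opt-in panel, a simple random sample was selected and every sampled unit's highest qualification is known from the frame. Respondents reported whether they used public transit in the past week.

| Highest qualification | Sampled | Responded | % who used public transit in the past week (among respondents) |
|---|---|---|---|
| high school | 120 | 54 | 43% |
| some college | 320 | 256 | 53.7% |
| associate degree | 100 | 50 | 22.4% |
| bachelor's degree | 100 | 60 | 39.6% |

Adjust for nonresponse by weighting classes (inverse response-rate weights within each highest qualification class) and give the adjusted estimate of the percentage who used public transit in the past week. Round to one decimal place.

Response rates by class: high school 54/120 = 45%, some college 256/320 = 80%, associate degree 50/100 = 50%, bachelor's degree 60/100 = 60%.
Each respondent's weight = sampled/responded in their class; summing within a class gives n_sampled, so:
  high school: 120 × 43 = 5160
  some college: 320 × 53.7 = 17,184
  associate degree: 100 × 22.4 = 2240
  bachelor's degree: 100 × 39.6 = 3960
Adjusted estimate = 28,544 / 640 = 44.6 → 44.6%.

44.6%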